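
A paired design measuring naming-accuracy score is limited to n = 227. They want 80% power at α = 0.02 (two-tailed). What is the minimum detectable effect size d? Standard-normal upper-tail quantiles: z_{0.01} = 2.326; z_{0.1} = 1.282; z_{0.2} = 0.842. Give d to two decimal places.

d_min ≈ 0.21

For a single sample (or paired design) of n = 227: d_min = (z_{α/2} + z_β)/√n.
z-sum = 2.326 + 0.842 = 3.168.
d_min = 3.168 / √227 = 3.168 / 15.067 = 0.210.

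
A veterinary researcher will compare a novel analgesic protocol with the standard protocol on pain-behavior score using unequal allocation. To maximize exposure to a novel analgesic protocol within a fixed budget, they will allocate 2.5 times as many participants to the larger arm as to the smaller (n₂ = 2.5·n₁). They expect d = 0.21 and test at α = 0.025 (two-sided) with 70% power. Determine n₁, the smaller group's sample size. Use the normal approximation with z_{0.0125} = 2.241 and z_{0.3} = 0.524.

n₁ = 243

With allocation ratio k = n₂/n₁ = 2.5, Var(x̄₁−x̄₂) = σ²(1/n₁ + 1/(k·n₁)) = σ²·(k+1)/(k·n₁).
So n₁ = (1 + 1/k)·((z_{α/2} + z_β)/d)² = 1.400 × (2.765/0.21)².
n₁ = 1.400 × 173.36 = 242.7.
Round up: n₁ = 243, giving n₂ = ⌈2.5 × 243⌉ = ⌈607.5⌉ = 608.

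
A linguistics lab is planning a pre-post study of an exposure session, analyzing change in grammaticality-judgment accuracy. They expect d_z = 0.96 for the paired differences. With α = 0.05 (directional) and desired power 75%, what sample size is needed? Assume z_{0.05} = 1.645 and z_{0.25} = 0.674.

For a paired (one-sample on differences) test: n = ((z_{α} + z_β) / d)².
z_{α} + z_β = 1.645 + 0.674 = 2.319.
n = (2.319 / 0.96)² = 2.416² = 5.84.
Round up.

n = 6 pairs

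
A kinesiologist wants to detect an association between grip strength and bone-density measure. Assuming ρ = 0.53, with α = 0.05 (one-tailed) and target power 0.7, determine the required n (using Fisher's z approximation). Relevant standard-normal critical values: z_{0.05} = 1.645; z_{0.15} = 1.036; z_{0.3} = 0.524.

n = 17

Fisher's z: C = ½·ln((1+r)/(1−r)) = ½·ln(3.2553) = 0.5901.
n = ((z_{α} + z_β)/C)² + 3.
(1.645 + 0.524) / 0.5901 = 2.169 / 0.5901 = 3.676.
n = 3.676² + 3 = 13.51 + 3 = 16.5.
Round up.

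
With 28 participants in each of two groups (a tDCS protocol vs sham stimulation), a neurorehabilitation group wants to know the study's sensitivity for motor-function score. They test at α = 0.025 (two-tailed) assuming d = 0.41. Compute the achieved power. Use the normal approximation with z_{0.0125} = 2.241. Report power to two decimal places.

For two equal groups, power = Φ(d·√(n/2) − z_{α/2}).
d·√(n/2) = 0.41 × √(28/2) = 0.41 × 3.742 = 1.534.
z_β = 1.534 − 2.241 = -0.707.
Power = Φ(-0.707) = 0.240.

power ≈ 0.24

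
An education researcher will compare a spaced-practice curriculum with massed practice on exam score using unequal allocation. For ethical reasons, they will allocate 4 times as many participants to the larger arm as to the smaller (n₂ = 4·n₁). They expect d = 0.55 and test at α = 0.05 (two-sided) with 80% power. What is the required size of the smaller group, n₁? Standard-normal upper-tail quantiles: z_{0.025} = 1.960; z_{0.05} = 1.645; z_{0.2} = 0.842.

With allocation ratio k = n₂/n₁ = 4, Var(x̄₁−x̄₂) = σ²(1/n₁ + 1/(k·n₁)) = σ²·(k+1)/(k·n₁).
So n₁ = (1 + 1/k)·((z_{α/2} + z_β)/d)² = 1.250 × (2.802/0.55)².
n₁ = 1.250 × 25.95 = 32.4.
Round up: n₁ = 33, giving n₂ = 4 × 33 = 132.

n₁ = 33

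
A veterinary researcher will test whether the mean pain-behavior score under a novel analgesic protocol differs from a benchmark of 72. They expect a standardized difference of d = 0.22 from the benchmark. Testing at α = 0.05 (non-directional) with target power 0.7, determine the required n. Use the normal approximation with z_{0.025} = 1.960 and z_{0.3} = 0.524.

n = 128

For a one-sample test: n = ((z_{α/2} + z_β) / d)².
z_{α/2} + z_β = 1.960 + 0.524 = 2.484.
n = (2.484 / 0.22)² = 11.291² = 127.48.
Round up.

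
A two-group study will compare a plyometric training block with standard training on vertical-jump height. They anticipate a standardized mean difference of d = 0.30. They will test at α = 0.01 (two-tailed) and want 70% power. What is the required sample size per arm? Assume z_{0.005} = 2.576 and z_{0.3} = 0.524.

For two independent groups with equal n: n = 2·((z_{α/2} + z_β) / d)².
z_{α/2} + z_β = 2.576 + 0.524 = 3.100.
n = 2 × (3.100 / 0.30)² = 2 × 10.333² = 2 × 106.78 = 213.6.
Round up to the next whole participant.

n = 214 per group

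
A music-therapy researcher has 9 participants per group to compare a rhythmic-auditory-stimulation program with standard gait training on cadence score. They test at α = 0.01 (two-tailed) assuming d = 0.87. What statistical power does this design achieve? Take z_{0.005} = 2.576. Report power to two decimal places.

power ≈ 0.23

For two equal groups, power = Φ(d·√(n/2) − z_{α/2}).
d·√(n/2) = 0.87 × √(9/2) = 0.87 × 2.121 = 1.846.
z_β = 1.846 − 2.576 = -0.730.
Power = Φ(-0.730) = 0.233.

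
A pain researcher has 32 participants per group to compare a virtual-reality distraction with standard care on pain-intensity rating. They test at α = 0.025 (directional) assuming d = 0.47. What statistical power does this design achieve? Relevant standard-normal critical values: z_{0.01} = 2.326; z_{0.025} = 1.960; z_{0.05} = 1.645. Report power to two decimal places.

power ≈ 0.47

For two equal groups, power = Φ(d·√(n/2) − z_{α}).
d·√(n/2) = 0.47 × √(32/2) = 0.47 × 4.000 = 1.880.
z_β = 1.880 − 1.960 = -0.080.
Power = Φ(-0.080) = 0.468.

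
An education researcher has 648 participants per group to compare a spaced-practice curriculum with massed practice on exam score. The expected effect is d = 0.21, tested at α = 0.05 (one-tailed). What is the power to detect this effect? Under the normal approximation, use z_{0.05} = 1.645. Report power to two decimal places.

For two equal groups, power = Φ(d·√(n/2) − z_{α}).
d·√(n/2) = 0.21 × √(648/2) = 0.21 × 18.000 = 3.780.
z_β = 3.780 − 1.645 = 2.135.
Power = Φ(2.135) = 0.984.

power ≈ 0.98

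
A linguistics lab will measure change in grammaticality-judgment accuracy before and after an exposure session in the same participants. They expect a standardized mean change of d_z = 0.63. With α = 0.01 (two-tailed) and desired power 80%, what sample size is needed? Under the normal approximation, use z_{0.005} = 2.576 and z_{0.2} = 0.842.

For a paired (one-sample on differences) test: n = ((z_{α/2} + z_β) / d)².
z_{α/2} + z_β = 2.576 + 0.842 = 3.418.
n = (3.418 / 0.63)² = 5.425² = 29.43.
Round up.

n = 30 pairs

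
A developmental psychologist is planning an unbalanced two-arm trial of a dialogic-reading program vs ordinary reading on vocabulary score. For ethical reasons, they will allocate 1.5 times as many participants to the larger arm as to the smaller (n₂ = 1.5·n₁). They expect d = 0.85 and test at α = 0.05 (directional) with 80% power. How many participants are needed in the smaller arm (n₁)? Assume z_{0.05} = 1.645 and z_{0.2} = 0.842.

With allocation ratio k = n₂/n₁ = 1.5, Var(x̄₁−x̄₂) = σ²(1/n₁ + 1/(k·n₁)) = σ²·(k+1)/(k·n₁).
So n₁ = (1 + 1/k)·((z_{α} + z_β)/d)² = 1.667 × (2.487/0.85)².
n₁ = 1.667 × 8.56 = 14.3.
Round up: n₁ = 15, giving n₂ = ⌈1.5 × 15⌉ = ⌈22.5⌉ = 23.

n₁ = 15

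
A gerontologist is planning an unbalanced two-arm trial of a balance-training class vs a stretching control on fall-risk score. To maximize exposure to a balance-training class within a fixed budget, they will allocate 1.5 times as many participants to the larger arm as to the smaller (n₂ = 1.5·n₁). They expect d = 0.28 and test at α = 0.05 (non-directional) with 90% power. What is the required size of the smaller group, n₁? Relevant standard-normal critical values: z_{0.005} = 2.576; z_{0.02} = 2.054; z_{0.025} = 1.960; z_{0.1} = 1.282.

n₁ = 224

With allocation ratio k = n₂/n₁ = 1.5, Var(x̄₁−x̄₂) = σ²(1/n₁ + 1/(k·n₁)) = σ²·(k+1)/(k·n₁).
So n₁ = (1 + 1/k)·((z_{α/2} + z_β)/d)² = 1.667 × (3.242/0.28)².
n₁ = 1.667 × 134.06 = 223.4.
Round up: n₁ = 224, giving n₂ = 1.5 × 224 = 336.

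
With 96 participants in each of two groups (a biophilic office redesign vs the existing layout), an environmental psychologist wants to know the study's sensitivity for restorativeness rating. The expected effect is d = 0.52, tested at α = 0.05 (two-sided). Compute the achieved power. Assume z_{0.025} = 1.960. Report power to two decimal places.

For two equal groups, power = Φ(d·√(n/2) − z_{α/2}).
d·√(n/2) = 0.52 × √(96/2) = 0.52 × 6.928 = 3.603.
z_β = 3.603 − 1.960 = 1.643.
Power = Φ(1.643) = 0.950.

power ≈ 0.95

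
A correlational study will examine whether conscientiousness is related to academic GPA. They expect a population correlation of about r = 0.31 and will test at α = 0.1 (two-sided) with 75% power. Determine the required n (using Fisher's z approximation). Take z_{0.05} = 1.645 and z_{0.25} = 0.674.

n = 56

Fisher's z: C = ½·ln((1+r)/(1−r)) = ½·ln(1.8986) = 0.3205.
n = ((z_{α/2} + z_β)/C)² + 3.
(1.645 + 0.674) / 0.3205 = 2.319 / 0.3205 = 7.236.
n = 7.236² + 3 = 52.35 + 3 = 55.4.
Round up.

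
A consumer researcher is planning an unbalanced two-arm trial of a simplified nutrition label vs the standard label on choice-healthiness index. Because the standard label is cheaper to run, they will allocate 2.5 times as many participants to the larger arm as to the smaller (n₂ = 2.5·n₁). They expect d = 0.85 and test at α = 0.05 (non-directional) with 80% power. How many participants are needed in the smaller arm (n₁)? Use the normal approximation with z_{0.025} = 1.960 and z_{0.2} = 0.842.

With allocation ratio k = n₂/n₁ = 2.5, Var(x̄₁−x̄₂) = σ²(1/n₁ + 1/(k·n₁)) = σ²·(k+1)/(k·n₁).
So n₁ = (1 + 1/k)·((z_{α/2} + z_β)/d)² = 1.400 × (2.802/0.85)².
n₁ = 1.400 × 10.87 = 15.2.
Round up: n₁ = 16, giving n₂ = 2.5 × 16 = 40.

n₁ = 16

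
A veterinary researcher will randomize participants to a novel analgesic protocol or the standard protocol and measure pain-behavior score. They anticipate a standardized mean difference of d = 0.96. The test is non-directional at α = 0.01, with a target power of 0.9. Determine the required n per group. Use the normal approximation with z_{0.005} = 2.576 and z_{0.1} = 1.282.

n = 33 per group

For two independent groups with equal n: n = 2·((z_{α/2} + z_β) / d)².
z_{α/2} + z_β = 2.576 + 1.282 = 3.858.
n = 2 × (3.858 / 0.96)² = 2 × 4.019² = 2 × 16.15 = 32.3.
Round up to the next whole participant.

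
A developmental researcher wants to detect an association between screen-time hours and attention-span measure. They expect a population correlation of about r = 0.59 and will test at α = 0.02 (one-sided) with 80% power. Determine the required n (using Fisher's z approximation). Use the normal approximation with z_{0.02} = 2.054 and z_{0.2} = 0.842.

Fisher's z: C = ½·ln((1+r)/(1−r)) = ½·ln(3.8780) = 0.6777.
n = ((z_{α} + z_β)/C)² + 3.
(2.054 + 0.842) / 0.6777 = 2.896 / 0.6777 = 4.273.
n = 4.273² + 3 = 18.26 + 3 = 21.3.
Round up.

n = 22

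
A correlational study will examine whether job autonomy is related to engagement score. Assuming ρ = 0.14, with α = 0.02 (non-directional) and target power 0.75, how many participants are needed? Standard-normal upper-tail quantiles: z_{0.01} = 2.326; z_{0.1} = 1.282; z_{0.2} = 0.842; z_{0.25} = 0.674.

n = 457

Fisher's z: C = ½·ln((1+r)/(1−r)) = ½·ln(1.3256) = 0.1409.
n = ((z_{α/2} + z_β)/C)² + 3.
(2.326 + 0.674) / 0.1409 = 3.000 / 0.1409 = 21.292.
n = 21.292² + 3 = 453.34 + 3 = 456.3.
Round up.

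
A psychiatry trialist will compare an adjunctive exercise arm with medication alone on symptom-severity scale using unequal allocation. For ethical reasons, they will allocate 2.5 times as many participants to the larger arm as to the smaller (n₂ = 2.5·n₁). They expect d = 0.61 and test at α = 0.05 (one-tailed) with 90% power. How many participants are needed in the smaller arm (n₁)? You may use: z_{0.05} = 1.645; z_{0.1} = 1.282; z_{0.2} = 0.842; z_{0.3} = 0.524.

n₁ = 33

With allocation ratio k = n₂/n₁ = 2.5, Var(x̄₁−x̄₂) = σ²(1/n₁ + 1/(k·n₁)) = σ²·(k+1)/(k·n₁).
So n₁ = (1 + 1/k)·((z_{α} + z_β)/d)² = 1.400 × (2.927/0.61)².
n₁ = 1.400 × 23.02 = 32.2.
Round up: n₁ = 33, giving n₂ = ⌈2.5 × 33⌉ = ⌈82.5⌉ = 83.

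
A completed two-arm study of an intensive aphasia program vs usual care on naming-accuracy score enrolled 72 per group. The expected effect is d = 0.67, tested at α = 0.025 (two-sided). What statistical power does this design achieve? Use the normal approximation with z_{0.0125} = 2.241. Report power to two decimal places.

power ≈ 0.96

For two equal groups, power = Φ(d·√(n/2) − z_{α/2}).
d·√(n/2) = 0.67 × √(72/2) = 0.67 × 6.000 = 4.020.
z_β = 4.020 − 2.241 = 1.779.
Power = Φ(1.779) = 0.962.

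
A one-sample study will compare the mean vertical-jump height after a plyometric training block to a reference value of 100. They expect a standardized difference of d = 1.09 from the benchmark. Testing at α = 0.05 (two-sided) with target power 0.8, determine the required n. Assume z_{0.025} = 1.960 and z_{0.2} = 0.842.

n = 7

For a one-sample test: n = ((z_{α/2} + z_β) / d)².
z_{α/2} + z_β = 1.960 + 0.842 = 2.802.
n = (2.802 / 1.09)² = 2.571² = 6.61.
Round up.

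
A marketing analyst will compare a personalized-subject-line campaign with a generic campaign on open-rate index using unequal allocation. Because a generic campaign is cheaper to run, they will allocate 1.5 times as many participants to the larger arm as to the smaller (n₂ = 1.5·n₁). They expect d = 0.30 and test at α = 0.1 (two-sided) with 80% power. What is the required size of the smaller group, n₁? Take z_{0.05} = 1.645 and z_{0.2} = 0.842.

With allocation ratio k = n₂/n₁ = 1.5, Var(x̄₁−x̄₂) = σ²(1/n₁ + 1/(k·n₁)) = σ²·(k+1)/(k·n₁).
So n₁ = (1 + 1/k)·((z_{α/2} + z_β)/d)² = 1.667 × (2.487/0.30)².
n₁ = 1.667 × 68.72 = 114.5.
Round up: n₁ = 115, giving n₂ = ⌈1.5 × 115⌉ = ⌈172.5⌉ = 173.

n₁ = 115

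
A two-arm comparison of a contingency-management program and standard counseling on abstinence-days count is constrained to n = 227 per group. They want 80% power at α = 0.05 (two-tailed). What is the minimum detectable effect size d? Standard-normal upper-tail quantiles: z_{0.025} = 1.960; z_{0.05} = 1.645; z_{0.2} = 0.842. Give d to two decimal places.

d_min ≈ 0.26

For two independent groups of n = 227 each: d_min = (z_{α/2} + z_β)·√(2/n).
z-sum = 1.960 + 0.842 = 2.802.
d_min = 2.802 × √(2/227) = 2.802 × 0.0939 = 0.263.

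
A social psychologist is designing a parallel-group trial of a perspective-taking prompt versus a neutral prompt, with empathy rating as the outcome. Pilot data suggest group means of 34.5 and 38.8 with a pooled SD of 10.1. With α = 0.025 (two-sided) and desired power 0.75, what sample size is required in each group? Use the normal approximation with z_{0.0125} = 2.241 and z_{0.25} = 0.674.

Cohen's d = |M₁ − M₂| / SD_pooled = |34.5 − 38.8| / 10.1 = 4.3 / 10.1 = 0.426.
For two independent groups with equal n: n = 2·((z_{α/2} + z_β) / d)².
z_{α/2} + z_β = 2.241 + 0.674 = 2.915.
n = 2 × (2.915 / 0.426)² = 2 × 6.843² = 2 × 46.82 = 93.6.
Round up to the next whole participant.

n = 94 per group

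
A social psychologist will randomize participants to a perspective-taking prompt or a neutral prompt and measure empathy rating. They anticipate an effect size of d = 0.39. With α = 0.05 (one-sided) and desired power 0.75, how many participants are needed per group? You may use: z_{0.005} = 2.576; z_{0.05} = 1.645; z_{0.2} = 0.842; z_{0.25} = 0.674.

n = 71 per group

For two independent groups with equal n: n = 2·((z_{α} + z_β) / d)².
z_{α} + z_β = 1.645 + 0.674 = 2.319.
n = 2 × (2.319 / 0.39)² = 2 × 5.946² = 2 × 35.36 = 70.7.
Round up to the next whole participant.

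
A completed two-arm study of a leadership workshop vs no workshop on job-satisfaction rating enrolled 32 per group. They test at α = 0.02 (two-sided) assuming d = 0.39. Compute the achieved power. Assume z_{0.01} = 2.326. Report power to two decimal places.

power ≈ 0.22

For two equal groups, power = Φ(d·√(n/2) − z_{α/2}).
d·√(n/2) = 0.39 × √(32/2) = 0.39 × 4.000 = 1.560.
z_β = 1.560 − 2.326 = -0.766.
Power = Φ(-0.766) = 0.222.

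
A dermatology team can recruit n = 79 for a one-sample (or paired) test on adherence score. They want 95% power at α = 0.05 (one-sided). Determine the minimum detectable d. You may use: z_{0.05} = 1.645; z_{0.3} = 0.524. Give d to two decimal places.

d_min ≈ 0.37

For a single sample (or paired design) of n = 79: d_min = (z_{α} + z_β)/√n.
z-sum = 1.645 + 1.645 = 3.290.
d_min = 3.290 / √79 = 3.290 / 8.888 = 0.370.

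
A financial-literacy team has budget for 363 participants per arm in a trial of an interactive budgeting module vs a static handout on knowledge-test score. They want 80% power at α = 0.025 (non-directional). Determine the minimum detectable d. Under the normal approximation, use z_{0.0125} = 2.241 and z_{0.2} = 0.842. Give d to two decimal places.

d_min ≈ 0.23

For two independent groups of n = 363 each: d_min = (z_{α/2} + z_β)·√(2/n).
z-sum = 2.241 + 0.842 = 3.083.
d_min = 3.083 × √(2/363) = 3.083 × 0.0742 = 0.229.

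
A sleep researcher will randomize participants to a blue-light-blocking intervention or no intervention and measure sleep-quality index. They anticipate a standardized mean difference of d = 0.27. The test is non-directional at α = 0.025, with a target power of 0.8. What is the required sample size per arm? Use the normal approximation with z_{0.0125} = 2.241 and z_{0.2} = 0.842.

n = 261 per group

For two independent groups with equal n: n = 2·((z_{α/2} + z_β) / d)².
z_{α/2} + z_β = 2.241 + 0.842 = 3.083.
n = 2 × (3.083 / 0.27)² = 2 × 11.419² = 2 × 130.38 = 260.8.
Round up to the next whole participant.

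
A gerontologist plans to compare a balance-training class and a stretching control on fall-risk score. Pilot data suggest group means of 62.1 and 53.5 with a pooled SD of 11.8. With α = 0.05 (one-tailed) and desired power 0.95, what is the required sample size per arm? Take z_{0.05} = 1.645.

n = 41 per group

Cohen's d = |M₁ − M₂| / SD_pooled = |62.1 − 53.5| / 11.8 = 8.6 / 11.8 = 0.729.
For two independent groups with equal n: n = 2·((z_{α} + z_β) / d)².
z_{α} + z_β = 1.645 + 1.645 = 3.290.
n = 2 × (3.290 / 0.729)² = 2 × 4.513² = 2 × 20.37 = 40.7.
Round up to the next whole participant.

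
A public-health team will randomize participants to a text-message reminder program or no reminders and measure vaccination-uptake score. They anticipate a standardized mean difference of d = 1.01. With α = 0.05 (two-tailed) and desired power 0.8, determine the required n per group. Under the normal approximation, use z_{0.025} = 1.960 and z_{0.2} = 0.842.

For two independent groups with equal n: n = 2·((z_{α/2} + z_β) / d)².
z_{α/2} + z_β = 1.960 + 0.842 = 2.802.
n = 2 × (2.802 / 1.01)² = 2 × 2.774² = 2 × 7.70 = 15.4.
Round up to the next whole participant.

n = 16 per group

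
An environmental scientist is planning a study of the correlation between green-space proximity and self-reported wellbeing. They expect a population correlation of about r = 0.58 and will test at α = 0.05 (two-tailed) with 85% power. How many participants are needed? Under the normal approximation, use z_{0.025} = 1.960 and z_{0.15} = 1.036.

n = 24

Fisher's z: C = ½·ln((1+r)/(1−r)) = ½·ln(3.7619) = 0.6625.
n = ((z_{α/2} + z_β)/C)² + 3.
(1.960 + 1.036) / 0.6625 = 2.996 / 0.6625 = 4.522.
n = 4.522² + 3 = 20.45 + 3 = 23.5.
Round up.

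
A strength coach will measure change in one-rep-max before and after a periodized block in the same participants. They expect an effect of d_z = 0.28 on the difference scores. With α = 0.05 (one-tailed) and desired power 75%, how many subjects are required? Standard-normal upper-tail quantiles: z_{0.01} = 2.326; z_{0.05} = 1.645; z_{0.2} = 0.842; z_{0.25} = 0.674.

For a paired (one-sample on differences) test: n = ((z_{α} + z_β) / d)².
z_{α} + z_β = 1.645 + 0.674 = 2.319.
n = (2.319 / 0.28)² = 8.282² = 68.59.
Round up.

n = 69 pairs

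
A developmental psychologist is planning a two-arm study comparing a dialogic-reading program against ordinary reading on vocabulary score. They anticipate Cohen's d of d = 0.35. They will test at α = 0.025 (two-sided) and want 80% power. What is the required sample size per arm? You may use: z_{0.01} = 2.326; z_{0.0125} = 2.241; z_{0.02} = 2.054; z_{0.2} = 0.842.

n = 156 per group

For two independent groups with equal n: n = 2·((z_{α/2} + z_β) / d)².
z_{α/2} + z_β = 2.241 + 0.842 = 3.083.
n = 2 × (3.083 / 0.35)² = 2 × 8.809² = 2 × 77.59 = 155.2.
Round up to the next whole participant.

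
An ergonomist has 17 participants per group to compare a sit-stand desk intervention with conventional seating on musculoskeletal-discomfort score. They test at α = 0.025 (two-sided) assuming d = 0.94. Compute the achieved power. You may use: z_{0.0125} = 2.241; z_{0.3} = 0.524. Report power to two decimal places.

power ≈ 0.69

For two equal groups, power = Φ(d·√(n/2) − z_{α/2}).
d·√(n/2) = 0.94 × √(17/2) = 0.94 × 2.915 = 2.741.
z_β = 2.741 − 2.241 = 0.500.
Power = Φ(0.500) = 0.691.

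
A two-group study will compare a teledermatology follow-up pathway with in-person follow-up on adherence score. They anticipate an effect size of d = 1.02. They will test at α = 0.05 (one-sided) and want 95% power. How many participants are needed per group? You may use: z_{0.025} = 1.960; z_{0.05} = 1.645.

n = 21 per group

For two independent groups with equal n: n = 2·((z_{α} + z_β) / d)².
z_{α} + z_β = 1.645 + 1.645 = 3.290.
n = 2 × (3.290 / 1.02)² = 2 × 3.225² = 2 × 10.40 = 20.8.
Round up to the next whole participant.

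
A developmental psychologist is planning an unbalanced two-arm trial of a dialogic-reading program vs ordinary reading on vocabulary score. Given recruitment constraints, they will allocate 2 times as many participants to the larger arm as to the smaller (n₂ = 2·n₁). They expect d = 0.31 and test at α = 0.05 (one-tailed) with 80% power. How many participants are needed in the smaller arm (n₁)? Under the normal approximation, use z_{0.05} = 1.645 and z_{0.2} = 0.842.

n₁ = 97

With allocation ratio k = n₂/n₁ = 2, Var(x̄₁−x̄₂) = σ²(1/n₁ + 1/(k·n₁)) = σ²·(k+1)/(k·n₁).
So n₁ = (1 + 1/k)·((z_{α} + z_β)/d)² = 1.500 × (2.487/0.31)².
n₁ = 1.500 × 64.36 = 96.5.
Round up: n₁ = 97, giving n₂ = 2 × 97 = 194.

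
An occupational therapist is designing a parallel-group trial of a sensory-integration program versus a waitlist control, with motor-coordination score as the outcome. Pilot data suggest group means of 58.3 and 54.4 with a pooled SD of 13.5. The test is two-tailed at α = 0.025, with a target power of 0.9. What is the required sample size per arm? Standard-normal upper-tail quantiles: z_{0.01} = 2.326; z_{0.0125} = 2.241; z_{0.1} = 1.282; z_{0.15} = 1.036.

Cohen's d = |M₁ − M₂| / SD_pooled = |58.3 − 54.4| / 13.5 = 3.9 / 13.5 = 0.289.
For two independent groups with equal n: n = 2·((z_{α/2} + z_β) / d)².
z_{α/2} + z_β = 2.241 + 1.282 = 3.523.
n = 2 × (3.523 / 0.289)² = 2 × 12.190² = 2 × 148.60 = 297.2.
Round up to the next whole participant.

n = 298 per group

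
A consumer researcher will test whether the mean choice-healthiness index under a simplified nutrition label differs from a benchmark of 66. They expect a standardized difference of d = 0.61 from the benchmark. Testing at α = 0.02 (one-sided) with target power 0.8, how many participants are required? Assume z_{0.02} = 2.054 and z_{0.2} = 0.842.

n = 23

For a one-sample test: n = ((z_{α} + z_β) / d)².
z_{α} + z_β = 2.054 + 0.842 = 2.896.
n = (2.896 / 0.61)² = 4.748² = 22.54.
Round up.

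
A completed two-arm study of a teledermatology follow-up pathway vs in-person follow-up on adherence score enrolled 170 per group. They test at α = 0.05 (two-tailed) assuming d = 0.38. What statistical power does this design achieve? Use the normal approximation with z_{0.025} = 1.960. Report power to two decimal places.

power ≈ 0.94

For two equal groups, power = Φ(d·√(n/2) − z_{α/2}).
d·√(n/2) = 0.38 × √(170/2) = 0.38 × 9.220 = 3.503.
z_β = 3.503 − 1.960 = 1.543.
Power = Φ(1.543) = 0.939.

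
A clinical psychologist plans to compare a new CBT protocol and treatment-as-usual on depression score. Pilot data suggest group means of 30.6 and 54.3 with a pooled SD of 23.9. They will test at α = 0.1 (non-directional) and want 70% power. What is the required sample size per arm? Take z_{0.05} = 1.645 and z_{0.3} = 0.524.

n = 10 per group

Cohen's d = |M₁ − M₂| / SD_pooled = |30.6 − 54.3| / 23.9 = 23.7 / 23.9 = 0.992.
For two independent groups with equal n: n = 2·((z_{α/2} + z_β) / d)².
z_{α/2} + z_β = 1.645 + 0.524 = 2.169.
n = 2 × (2.169 / 0.992)² = 2 × 2.186² = 2 × 4.78 = 9.6.
Round up to the next whole participant.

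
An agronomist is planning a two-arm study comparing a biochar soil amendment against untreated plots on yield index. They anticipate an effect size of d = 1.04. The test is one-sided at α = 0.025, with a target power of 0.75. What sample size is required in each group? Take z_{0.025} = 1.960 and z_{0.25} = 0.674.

n = 13 per group

For two independent groups with equal n: n = 2·((z_{α} + z_β) / d)².
z_{α} + z_β = 1.960 + 0.674 = 2.634.
n = 2 × (2.634 / 1.04)² = 2 × 2.533² = 2 × 6.41 = 12.8.
Round up to the next whole participant.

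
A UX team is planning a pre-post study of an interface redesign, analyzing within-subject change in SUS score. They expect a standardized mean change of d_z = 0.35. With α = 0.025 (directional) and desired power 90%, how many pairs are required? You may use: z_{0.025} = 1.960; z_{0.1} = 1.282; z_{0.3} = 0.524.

For a paired (one-sample on differences) test: n = ((z_{α} + z_β) / d)².
z_{α} + z_β = 1.960 + 1.282 = 3.242.
n = (3.242 / 0.35)² = 9.263² = 85.80.
Round up.

n = 86 pairs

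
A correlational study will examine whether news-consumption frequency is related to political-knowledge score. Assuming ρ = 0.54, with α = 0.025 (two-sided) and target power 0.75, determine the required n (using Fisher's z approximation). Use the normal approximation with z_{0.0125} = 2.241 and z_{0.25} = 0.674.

Fisher's z: C = ½·ln((1+r)/(1−r)) = ½·ln(3.3478) = 0.6042.
n = ((z_{α/2} + z_β)/C)² + 3.
(2.241 + 0.674) / 0.6042 = 2.915 / 0.6042 = 4.825.
n = 4.825² + 3 = 23.28 + 3 = 26.3.
Round up.

n = 27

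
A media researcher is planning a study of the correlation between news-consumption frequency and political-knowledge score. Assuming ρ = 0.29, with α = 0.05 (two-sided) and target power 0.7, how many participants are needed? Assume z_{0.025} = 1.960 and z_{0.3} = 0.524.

n = 73

Fisher's z: C = ½·ln((1+r)/(1−r)) = ½·ln(1.8169) = 0.2986.
n = ((z_{α/2} + z_β)/C)² + 3.
(1.960 + 0.524) / 0.2986 = 2.484 / 0.2986 = 8.319.
n = 8.319² + 3 = 69.20 + 3 = 72.2.
Round up.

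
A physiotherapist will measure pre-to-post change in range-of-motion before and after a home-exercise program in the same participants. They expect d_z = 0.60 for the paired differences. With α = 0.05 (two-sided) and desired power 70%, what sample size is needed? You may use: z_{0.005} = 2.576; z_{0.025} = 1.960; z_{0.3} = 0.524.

For a paired (one-sample on differences) test: n = ((z_{α/2} + z_β) / d)².
z_{α/2} + z_β = 1.960 + 0.524 = 2.484.
n = (2.484 / 0.60)² = 4.140² = 17.14.
Round up.

n = 18 pairs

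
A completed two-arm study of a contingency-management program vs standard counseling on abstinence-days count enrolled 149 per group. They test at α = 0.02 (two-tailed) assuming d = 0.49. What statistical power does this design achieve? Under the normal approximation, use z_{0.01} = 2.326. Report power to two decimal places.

power ≈ 0.97

For two equal groups, power = Φ(d·√(n/2) − z_{α/2}).
d·√(n/2) = 0.49 × √(149/2) = 0.49 × 8.631 = 4.229.
z_β = 4.229 − 2.326 = 1.903.
Power = Φ(1.903) = 0.972.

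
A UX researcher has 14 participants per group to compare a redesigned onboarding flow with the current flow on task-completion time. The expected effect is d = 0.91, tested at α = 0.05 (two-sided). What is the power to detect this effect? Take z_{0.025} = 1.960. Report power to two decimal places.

power ≈ 0.67

For two equal groups, power = Φ(d·√(n/2) − z_{α/2}).
d·√(n/2) = 0.91 × √(14/2) = 0.91 × 2.646 = 2.408.
z_β = 2.408 − 1.960 = 0.448.
Power = Φ(0.448) = 0.673.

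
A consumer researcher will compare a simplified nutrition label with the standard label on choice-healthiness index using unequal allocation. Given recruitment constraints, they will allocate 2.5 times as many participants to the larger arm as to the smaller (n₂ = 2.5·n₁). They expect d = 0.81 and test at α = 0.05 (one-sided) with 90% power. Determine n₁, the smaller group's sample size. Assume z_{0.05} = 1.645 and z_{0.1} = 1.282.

n₁ = 19

With allocation ratio k = n₂/n₁ = 2.5, Var(x̄₁−x̄₂) = σ²(1/n₁ + 1/(k·n₁)) = σ²·(k+1)/(k·n₁).
So n₁ = (1 + 1/k)·((z_{α} + z_β)/d)² = 1.400 × (2.927/0.81)².
n₁ = 1.400 × 13.06 = 18.3.
Round up: n₁ = 19, giving n₂ = ⌈2.5 × 19⌉ = ⌈47.5⌉ = 48.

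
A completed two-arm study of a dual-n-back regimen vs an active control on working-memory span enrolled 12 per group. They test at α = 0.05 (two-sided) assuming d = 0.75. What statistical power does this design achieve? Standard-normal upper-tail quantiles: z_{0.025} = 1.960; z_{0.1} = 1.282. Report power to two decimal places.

power ≈ 0.45

For two equal groups, power = Φ(d·√(n/2) − z_{α/2}).
d·√(n/2) = 0.75 × √(12/2) = 0.75 × 2.449 = 1.837.
z_β = 1.837 − 1.960 = -0.123.
Power = Φ(-0.123) = 0.451.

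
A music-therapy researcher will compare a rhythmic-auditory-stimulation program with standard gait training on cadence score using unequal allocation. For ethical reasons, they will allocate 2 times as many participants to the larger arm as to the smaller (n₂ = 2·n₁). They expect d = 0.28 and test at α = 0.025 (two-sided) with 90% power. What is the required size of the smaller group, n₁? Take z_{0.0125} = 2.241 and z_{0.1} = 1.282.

n₁ = 238

With allocation ratio k = n₂/n₁ = 2, Var(x̄₁−x̄₂) = σ²(1/n₁ + 1/(k·n₁)) = σ²·(k+1)/(k·n₁).
So n₁ = (1 + 1/k)·((z_{α/2} + z_β)/d)² = 1.500 × (3.523/0.28)².
n₁ = 1.500 × 158.31 = 237.5.
Round up: n₁ = 238, giving n₂ = 2 × 238 = 476.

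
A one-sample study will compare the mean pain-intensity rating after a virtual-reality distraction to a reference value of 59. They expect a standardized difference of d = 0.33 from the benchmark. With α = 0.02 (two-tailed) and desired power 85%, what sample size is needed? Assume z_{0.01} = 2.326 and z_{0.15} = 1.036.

For a one-sample test: n = ((z_{α/2} + z_β) / d)².
z_{α/2} + z_β = 2.326 + 1.036 = 3.362.
n = (3.362 / 0.33)² = 10.188² = 103.79.
Round up.

n = 104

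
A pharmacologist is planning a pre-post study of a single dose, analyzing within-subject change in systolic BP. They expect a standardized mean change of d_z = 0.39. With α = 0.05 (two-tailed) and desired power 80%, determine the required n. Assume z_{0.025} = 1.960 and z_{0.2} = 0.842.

n = 52 pairs

For a paired (one-sample on differences) test: n = ((z_{α/2} + z_β) / d)².
z_{α/2} + z_β = 1.960 + 0.842 = 2.802.
n = (2.802 / 0.39)² = 7.185² = 51.62.
Round up.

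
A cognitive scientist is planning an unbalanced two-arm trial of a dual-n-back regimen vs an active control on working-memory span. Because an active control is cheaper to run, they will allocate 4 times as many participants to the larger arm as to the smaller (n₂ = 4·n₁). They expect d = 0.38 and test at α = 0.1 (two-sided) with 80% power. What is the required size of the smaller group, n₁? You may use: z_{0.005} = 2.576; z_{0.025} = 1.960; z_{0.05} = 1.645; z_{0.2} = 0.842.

n₁ = 54

With allocation ratio k = n₂/n₁ = 4, Var(x̄₁−x̄₂) = σ²(1/n₁ + 1/(k·n₁)) = σ²·(k+1)/(k·n₁).
So n₁ = (1 + 1/k)·((z_{α/2} + z_β)/d)² = 1.250 × (2.487/0.38)².
n₁ = 1.250 × 42.83 = 53.5.
Round up: n₁ = 54, giving n₂ = 4 × 54 = 216.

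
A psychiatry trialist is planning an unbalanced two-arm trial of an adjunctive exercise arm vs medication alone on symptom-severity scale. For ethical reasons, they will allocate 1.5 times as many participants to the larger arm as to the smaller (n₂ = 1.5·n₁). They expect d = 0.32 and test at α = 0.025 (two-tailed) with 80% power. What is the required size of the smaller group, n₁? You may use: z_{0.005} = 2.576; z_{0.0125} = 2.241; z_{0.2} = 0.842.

n₁ = 155

With allocation ratio k = n₂/n₁ = 1.5, Var(x̄₁−x̄₂) = σ²(1/n₁ + 1/(k·n₁)) = σ²·(k+1)/(k·n₁).
So n₁ = (1 + 1/k)·((z_{α/2} + z_β)/d)² = 1.667 × (3.083/0.32)².
n₁ = 1.667 × 92.82 = 154.7.
Round up: n₁ = 155, giving n₂ = ⌈1.5 × 155⌉ = ⌈232.5⌉ = 233.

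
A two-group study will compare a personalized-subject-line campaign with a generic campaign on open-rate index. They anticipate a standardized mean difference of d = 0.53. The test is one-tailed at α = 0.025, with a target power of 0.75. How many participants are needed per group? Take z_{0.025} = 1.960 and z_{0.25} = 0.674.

For two independent groups with equal n: n = 2·((z_{α} + z_β) / d)².
z_{α} + z_β = 1.960 + 0.674 = 2.634.
n = 2 × (2.634 / 0.53)² = 2 × 4.970² = 2 × 24.70 = 49.4.
Round up to the next whole participant.

n = 50 per group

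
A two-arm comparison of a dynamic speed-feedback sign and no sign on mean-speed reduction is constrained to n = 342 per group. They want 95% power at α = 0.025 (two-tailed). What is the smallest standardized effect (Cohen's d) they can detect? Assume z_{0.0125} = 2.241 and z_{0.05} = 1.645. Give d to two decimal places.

d_min ≈ 0.30

For two independent groups of n = 342 each: d_min = (z_{α/2} + z_β)·√(2/n).
z-sum = 2.241 + 1.645 = 3.886.
d_min = 3.886 × √(2/342) = 3.886 × 0.0765 = 0.297.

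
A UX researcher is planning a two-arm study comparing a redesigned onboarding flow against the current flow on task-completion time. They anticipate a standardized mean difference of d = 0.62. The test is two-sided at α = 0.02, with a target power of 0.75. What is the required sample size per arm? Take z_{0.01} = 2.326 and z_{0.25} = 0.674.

n = 47 per group

For two independent groups with equal n: n = 2·((z_{α/2} + z_β) / d)².
z_{α/2} + z_β = 2.326 + 0.674 = 3.000.
n = 2 × (3.000 / 0.62)² = 2 × 4.839² = 2 × 23.41 = 46.8.
Round up to the next whole participant.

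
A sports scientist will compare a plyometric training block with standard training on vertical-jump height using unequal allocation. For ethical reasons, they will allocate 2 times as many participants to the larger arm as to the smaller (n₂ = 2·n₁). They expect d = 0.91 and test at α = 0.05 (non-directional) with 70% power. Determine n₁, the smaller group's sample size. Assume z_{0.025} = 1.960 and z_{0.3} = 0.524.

n₁ = 12

With allocation ratio k = n₂/n₁ = 2, Var(x̄₁−x̄₂) = σ²(1/n₁ + 1/(k·n₁)) = σ²·(k+1)/(k·n₁).
So n₁ = (1 + 1/k)·((z_{α/2} + z_β)/d)² = 1.500 × (2.484/0.91)².
n₁ = 1.500 × 7.45 = 11.2.
Round up: n₁ = 12, giving n₂ = 2 × 12 = 24.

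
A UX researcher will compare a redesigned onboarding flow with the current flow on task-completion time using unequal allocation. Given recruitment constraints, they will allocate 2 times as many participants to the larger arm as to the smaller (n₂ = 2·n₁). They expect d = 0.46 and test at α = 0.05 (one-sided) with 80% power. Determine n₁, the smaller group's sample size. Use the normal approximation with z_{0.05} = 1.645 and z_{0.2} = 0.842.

With allocation ratio k = n₂/n₁ = 2, Var(x̄₁−x̄₂) = σ²(1/n₁ + 1/(k·n₁)) = σ²·(k+1)/(k·n₁).
So n₁ = (1 + 1/k)·((z_{α} + z_β)/d)² = 1.500 × (2.487/0.46)².
n₁ = 1.500 × 29.23 = 43.8.
Round up: n₁ = 44, giving n₂ = 2 × 44 = 88.

n₁ = 44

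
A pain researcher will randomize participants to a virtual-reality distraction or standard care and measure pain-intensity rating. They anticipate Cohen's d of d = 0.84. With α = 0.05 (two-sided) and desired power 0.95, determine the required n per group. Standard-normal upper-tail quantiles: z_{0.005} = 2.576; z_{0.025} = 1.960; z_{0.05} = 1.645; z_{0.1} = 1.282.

For two independent groups with equal n: n = 2·((z_{α/2} + z_β) / d)².
z_{α/2} + z_β = 1.960 + 1.645 = 3.605.
n = 2 × (3.605 / 0.84)² = 2 × 4.292² = 2 × 18.42 = 36.8.
Round up to the next whole participant.

n = 37 per group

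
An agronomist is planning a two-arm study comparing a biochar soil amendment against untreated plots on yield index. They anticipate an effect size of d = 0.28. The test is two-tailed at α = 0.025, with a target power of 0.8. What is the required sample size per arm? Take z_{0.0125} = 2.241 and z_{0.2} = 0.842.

n = 243 per group

For two independent groups with equal n: n = 2·((z_{α/2} + z_β) / d)².
z_{α/2} + z_β = 2.241 + 0.842 = 3.083.
n = 2 × (3.083 / 0.28)² = 2 × 11.011² = 2 × 121.24 = 242.5.
Round up to the next whole participant.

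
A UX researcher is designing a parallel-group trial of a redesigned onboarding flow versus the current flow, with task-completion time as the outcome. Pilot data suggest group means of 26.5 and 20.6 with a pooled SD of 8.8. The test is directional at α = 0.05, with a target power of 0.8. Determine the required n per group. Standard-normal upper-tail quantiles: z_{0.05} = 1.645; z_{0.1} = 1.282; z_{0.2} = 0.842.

n = 28 per group

Cohen's d = |M₁ − M₂| / SD_pooled = |26.5 − 20.6| / 8.8 = 5.9 / 8.8 = 0.670.
For two independent groups with equal n: n = 2·((z_{α} + z_β) / d)².
z_{α} + z_β = 1.645 + 0.842 = 2.487.
n = 2 × (2.487 / 0.670)² = 2 × 3.712² = 2 × 13.78 = 27.6.
Round up to the next whole participant.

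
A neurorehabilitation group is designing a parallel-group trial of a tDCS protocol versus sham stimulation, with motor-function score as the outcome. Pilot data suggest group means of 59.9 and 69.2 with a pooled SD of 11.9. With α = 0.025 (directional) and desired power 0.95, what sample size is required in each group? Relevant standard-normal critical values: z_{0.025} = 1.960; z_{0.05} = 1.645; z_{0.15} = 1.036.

Cohen's d = |M₁ − M₂| / SD_pooled = |59.9 − 69.2| / 11.9 = 9.3 / 11.9 = 0.782.
For two independent groups with equal n: n = 2·((z_{α} + z_β) / d)².
z_{α} + z_β = 1.960 + 1.645 = 3.605.
n = 2 × (3.605 / 0.782)² = 2 × 4.610² = 2 × 21.25 = 42.5.
Round up to the next whole participant.

n = 43 per group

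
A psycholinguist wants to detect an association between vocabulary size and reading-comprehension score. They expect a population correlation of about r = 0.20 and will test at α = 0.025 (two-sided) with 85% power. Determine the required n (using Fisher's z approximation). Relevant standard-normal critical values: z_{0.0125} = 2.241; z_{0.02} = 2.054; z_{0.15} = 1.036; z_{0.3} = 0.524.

n = 265

Fisher's z: C = ½·ln((1+r)/(1−r)) = ½·ln(1.5000) = 0.2027.
n = ((z_{α/2} + z_β)/C)² + 3.
(2.241 + 1.036) / 0.2027 = 3.277 / 0.2027 = 16.167.
n = 16.167² + 3 = 261.36 + 3 = 264.4.
Round up.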